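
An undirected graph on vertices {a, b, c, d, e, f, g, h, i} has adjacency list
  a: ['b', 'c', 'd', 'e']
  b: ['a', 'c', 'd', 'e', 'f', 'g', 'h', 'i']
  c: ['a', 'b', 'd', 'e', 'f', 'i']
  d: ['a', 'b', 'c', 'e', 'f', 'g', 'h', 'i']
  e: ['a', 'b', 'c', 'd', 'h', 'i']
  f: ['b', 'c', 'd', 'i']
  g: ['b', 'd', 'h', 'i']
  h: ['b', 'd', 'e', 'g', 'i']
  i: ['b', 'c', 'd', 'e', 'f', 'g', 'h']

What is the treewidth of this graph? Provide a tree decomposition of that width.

Each bag holds 5 vertices, so the decomposition has width 4, which upper-bounds the treewidth. For the lower bound, the 5 vertices {a, b, c, d, e} are pairwise adjacent, and any tree decomposition puts a clique entirely inside one bag — forcing width ≥ 4. Therefore the treewidth is 4.

Treewidth 4.
One optimal decomposition is:
Bags: B1 = {b, d, e, h, i}  B2 = {b, c, d, e, i}  B3 = {b, c, d, f, i}  B4 = {b, d, g, h, i}  B5 = {a, b, c, d, e}
Tree: B1–B2, B2–B3, B1–B4, B2–B5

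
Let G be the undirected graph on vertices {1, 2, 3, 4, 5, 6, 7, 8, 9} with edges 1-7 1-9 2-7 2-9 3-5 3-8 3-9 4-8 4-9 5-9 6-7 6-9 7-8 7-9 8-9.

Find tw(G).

A width-2 tree decomposition is:
Bags: B1 = {7, 8, 9}  B2 = {6, 7, 9}  B3 = {3, 8, 9}  B4 = {3, 5, 9}  B5 = {4, 8, 9}  B6 = {1, 7, 9}  B7 = {2, 7, 9}
Tree: B1–B2, B1–B3, B3–B4, B3–B5, B2–B6, B2–B7
Every bag has size at most 3, so the width is 3 − 1 = 2 and tw(G) ≤ 2. For the lower bound, the 3 vertices {3, 8, 9} are pairwise adjacent, and any tree decomposition puts a clique entirely inside one bag — forcing width ≥ 2. Hence tw(G) = 2 exactly.

2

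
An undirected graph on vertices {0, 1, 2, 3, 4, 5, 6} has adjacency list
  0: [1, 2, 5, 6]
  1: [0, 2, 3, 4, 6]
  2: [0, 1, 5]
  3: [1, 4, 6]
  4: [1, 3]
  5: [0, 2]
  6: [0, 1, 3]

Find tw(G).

A width-2 tree decomposition is:
Bags: B1 = {1, 3, 6}  B2 = {0, 1, 6}  B3 = {0, 1, 2}  B4 = {1, 3, 4}  B5 = {0, 2, 5}
Tree: B1–B2, B2–B3, B1–B4, B3–B5
Every bag has size at most 3, so the width is 3 − 1 = 2 and tw(G) ≤ 2. Conversely, {0, 1, 2} is a clique of size 3, and the vertices of any clique must share a bag in every tree decomposition; so some bag has ≥ 3 vertices and tw(G) ≥ 2. Therefore the treewidth is 2.

2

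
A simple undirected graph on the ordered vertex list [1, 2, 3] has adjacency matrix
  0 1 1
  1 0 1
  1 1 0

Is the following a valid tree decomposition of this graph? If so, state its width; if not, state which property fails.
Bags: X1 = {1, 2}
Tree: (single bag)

A tree decomposition must satisfy three properties: every vertex lies in some bag; for every edge, both endpoints lie together in some bag; and for every vertex, the bags containing it form a connected subtree. Here vertex 3 appears in no bag, so the decomposition is invalid.

No — vertex 3 appears in no bag.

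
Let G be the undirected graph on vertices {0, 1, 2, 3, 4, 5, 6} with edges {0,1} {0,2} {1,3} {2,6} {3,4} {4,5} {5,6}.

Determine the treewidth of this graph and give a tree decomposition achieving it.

Treewidth 2.
One such decomposition:
Bags: B1 = {4, 5, 6}  B2 = {3, 4, 6}  B3 = {1, 3, 6}  B4 = {0, 1, 6}  B5 = {0, 2, 6}
Tree: B1–B2, B2–B3, B3–B4, B4–B5

Each bag holds 3 vertices, so the decomposition has width 2, which upper-bounds the treewidth. Since 6–5–4–3–1–0–2–6 is a cycle in G, G is not acyclic. Forests are exactly the graphs of treewidth ≤ 1, so tw(G) ≥ 2. Therefore the treewidth is 2.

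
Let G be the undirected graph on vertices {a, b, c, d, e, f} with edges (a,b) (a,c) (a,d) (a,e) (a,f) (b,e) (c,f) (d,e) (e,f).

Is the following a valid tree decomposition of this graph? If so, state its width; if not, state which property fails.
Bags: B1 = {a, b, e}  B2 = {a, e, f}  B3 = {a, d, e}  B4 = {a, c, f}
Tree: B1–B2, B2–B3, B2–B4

Yes; width 2.

Checking the three conditions: (i) the bags cover all of {a, b, c, d, e, f}; (ii) for each edge, some bag contains both endpoints; (iii) the bags containing any fixed vertex form a subtree. All hold, so the decomposition is valid with width 3 − 1 = 2.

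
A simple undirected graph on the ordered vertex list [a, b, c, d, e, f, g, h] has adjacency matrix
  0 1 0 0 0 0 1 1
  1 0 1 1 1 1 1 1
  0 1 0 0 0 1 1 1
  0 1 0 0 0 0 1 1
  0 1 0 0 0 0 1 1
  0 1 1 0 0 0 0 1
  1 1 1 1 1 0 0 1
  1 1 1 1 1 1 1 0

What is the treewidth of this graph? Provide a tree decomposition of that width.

Each bag holds 4 vertices, so the decomposition has width 3, which upper-bounds the treewidth. For the lower bound, the 4 vertices {b, d, g, h} are pairwise adjacent, and any tree decomposition puts a clique entirely inside one bag — forcing width ≥ 3. Therefore the treewidth is 3.

Treewidth 3.
One such decomposition:
Bags: B1 = {b, c, g, h}  B2 = {b, c, f, h}  B3 = {b, e, g, h}  B4 = {b, d, g, h}  B5 = {a, b, g, h}
Tree: B1–B2, B1–B3, B1–B4, B3–B5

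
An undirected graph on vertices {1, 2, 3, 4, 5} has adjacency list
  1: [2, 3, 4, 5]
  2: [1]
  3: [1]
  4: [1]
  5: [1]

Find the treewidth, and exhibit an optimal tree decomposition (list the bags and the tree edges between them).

The largest bag has 2 vertices, giving width 1; this decomposition certifies tw(G) ≤ 1. Any graph with an edge has treewidth ≥ 1, and G has the edge 1–2. Therefore the treewidth is 1.

Treewidth 1.
One such decomposition:
Bags: B1 = {1, 2}  B2 = {1, 5}  B3 = {1, 3}  B4 = {1, 4}
Tree: B1–B2, B2–B3, B2–B4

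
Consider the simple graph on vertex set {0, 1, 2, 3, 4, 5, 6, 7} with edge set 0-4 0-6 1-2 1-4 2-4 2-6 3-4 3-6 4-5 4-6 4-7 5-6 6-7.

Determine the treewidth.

2

A width-2 tree decomposition is:
Bags: B1 = {3, 4, 6}  B2 = {2, 4, 6}  B3 = {4, 5, 6}  B4 = {0, 4, 6}  B5 = {4, 6, 7}  B6 = {1, 2, 4}
Tree: B1–B2, B2–B3, B3–B4, B2–B5, B2–B6
The largest bag has 3 vertices, giving width 2; this decomposition certifies tw(G) ≤ 2. For the lower bound, the 3 vertices {1, 2, 4} are pairwise adjacent, and any tree decomposition puts a clique entirely inside one bag — forcing width ≥ 2. Combining the bounds, tw(G) = 2.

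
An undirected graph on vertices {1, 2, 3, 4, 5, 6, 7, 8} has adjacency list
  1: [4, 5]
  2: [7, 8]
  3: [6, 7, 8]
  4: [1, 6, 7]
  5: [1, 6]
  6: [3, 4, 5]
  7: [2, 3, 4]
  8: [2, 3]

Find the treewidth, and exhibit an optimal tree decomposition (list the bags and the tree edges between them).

The largest bag has 3 vertices, giving width 2; this decomposition certifies tw(G) ≤ 2. For the lower bound, G contains the cycle 5–1–4–6–5, so G is not a forest; only forests have treewidth ≤ 1, hence tw(G) ≥ 2. The upper and lower bounds meet at 2, so that is the treewidth.

Treewidth 2.
One optimal decomposition is:
Bags: B1 = {1, 5, 6}  B2 = {1, 4, 6}  B3 = {3, 4, 6}  B4 = {3, 4, 7}  B5 = {3, 7, 8}  B6 = {2, 7, 8}
Tree: B1–B2, B2–B3, B3–B4, B4–B5, B5–B6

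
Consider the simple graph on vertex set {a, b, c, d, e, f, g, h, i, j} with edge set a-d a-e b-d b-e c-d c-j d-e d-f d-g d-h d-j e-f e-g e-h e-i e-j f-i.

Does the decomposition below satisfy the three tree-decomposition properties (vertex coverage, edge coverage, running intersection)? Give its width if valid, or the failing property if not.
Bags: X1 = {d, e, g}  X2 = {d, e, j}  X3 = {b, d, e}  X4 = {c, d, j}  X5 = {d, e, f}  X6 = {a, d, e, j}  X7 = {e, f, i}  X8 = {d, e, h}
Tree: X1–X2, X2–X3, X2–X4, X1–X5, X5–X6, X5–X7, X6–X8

A tree decomposition must satisfy three properties: every vertex lies in some bag; for every edge, both endpoints lie together in some bag; and for every vertex, the bags containing it form a connected subtree. Here bags containing vertex j are not connected in the tree, so the decomposition is invalid.

No — bags containing vertex j are not connected in the tree.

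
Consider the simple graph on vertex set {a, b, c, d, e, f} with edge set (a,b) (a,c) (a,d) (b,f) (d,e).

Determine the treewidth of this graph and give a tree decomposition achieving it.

Treewidth 1.
Bags: B1 = {a, b}  B2 = {a, d}  B3 = {d, e}  B4 = {b, f}  B5 = {a, c}
Tree: B1–B2, B2–B3, B1–B4, B1–B5

Each bag holds 2 vertices, so the decomposition has width 1, which upper-bounds the treewidth. Since G has at least one edge (e.g. a–b), it is not an edgeless graph, so tw(G) ≥ 1. Combining the bounds, tw(G) = 1.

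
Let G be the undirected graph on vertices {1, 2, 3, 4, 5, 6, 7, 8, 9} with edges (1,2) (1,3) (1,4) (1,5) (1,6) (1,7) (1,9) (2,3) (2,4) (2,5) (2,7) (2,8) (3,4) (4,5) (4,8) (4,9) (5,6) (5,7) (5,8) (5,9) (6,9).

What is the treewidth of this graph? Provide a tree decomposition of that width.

Treewidth 3.
One such decomposition:
Bags: B1 = {1, 2, 4, 5}  B2 = {2, 4, 5, 8}  B3 = {1, 2, 3, 4}  B4 = {1, 2, 5, 7}  B5 = {1, 4, 5, 9}  B6 = {1, 5, 6, 9}
Tree: B1–B2, B1–B3, B1–B4, B1–B5, B5–B6

The largest bag has 4 vertices, giving width 3; this decomposition certifies tw(G) ≤ 3. On the other hand G contains the 4-clique {2, 4, 5, 8}. A clique must lie in a single bag of any decomposition, so no decomposition can have width below 3. Combining the bounds, tw(G) = 3.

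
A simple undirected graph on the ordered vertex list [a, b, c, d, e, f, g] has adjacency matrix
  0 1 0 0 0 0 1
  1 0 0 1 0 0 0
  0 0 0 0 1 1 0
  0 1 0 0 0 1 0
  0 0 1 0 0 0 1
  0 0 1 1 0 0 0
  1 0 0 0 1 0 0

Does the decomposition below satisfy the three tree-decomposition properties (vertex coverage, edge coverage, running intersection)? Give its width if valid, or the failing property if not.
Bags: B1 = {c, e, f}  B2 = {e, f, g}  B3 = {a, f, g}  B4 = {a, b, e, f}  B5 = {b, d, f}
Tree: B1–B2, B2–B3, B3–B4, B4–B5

No — bags containing vertex e are not connected in the tree.

A tree decomposition must satisfy three properties: every vertex lies in some bag; for every edge, both endpoints lie together in some bag; and for every vertex, the bags containing it form a connected subtree. Here bags containing vertex e are not connected in the tree, so the decomposition is invalid.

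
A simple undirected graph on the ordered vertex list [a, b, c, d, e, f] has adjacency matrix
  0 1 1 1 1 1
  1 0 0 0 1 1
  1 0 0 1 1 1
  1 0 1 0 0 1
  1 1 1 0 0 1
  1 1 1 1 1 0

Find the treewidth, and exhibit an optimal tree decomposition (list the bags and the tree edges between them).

Treewidth 3.
Bags: B1 = {a, c, d, f}  B2 = {a, c, e, f}  B3 = {a, b, e, f}
Tree: B1–B2, B2–B3

Each bag holds 4 vertices, so the decomposition has width 3, which upper-bounds the treewidth. For the lower bound, the 4 vertices {a, c, d, f} are pairwise adjacent, and any tree decomposition puts a clique entirely inside one bag — forcing width ≥ 3. Hence tw(G) = 3 exactly.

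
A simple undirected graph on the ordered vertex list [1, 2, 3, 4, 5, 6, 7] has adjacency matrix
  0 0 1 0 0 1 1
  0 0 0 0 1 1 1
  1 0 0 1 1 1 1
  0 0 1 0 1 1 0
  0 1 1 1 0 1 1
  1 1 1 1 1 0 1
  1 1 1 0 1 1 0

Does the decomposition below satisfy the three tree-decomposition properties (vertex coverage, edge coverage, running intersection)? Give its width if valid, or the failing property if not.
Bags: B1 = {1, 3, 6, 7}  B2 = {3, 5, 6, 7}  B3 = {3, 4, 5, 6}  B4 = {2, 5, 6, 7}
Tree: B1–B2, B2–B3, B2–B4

Yes; width 3.

Every vertex of G appears in some bag (union = {1, 2, 3, 4, 5, 6, 7}); every edge is covered by a bag; and for each vertex v the set of bags containing v is connected in the bag tree. The decomposition is therefore valid. The largest bag has 4 vertices, so the width is 3.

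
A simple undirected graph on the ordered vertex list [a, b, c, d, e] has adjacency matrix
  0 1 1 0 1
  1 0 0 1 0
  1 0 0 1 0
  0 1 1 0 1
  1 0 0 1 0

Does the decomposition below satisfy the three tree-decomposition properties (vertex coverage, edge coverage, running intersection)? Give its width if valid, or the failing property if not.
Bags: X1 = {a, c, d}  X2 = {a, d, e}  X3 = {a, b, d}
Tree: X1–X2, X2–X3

Yes; width 2.

Every vertex of G appears in some bag (union = {a, b, c, d, e}); every edge is covered by a bag; and for each vertex v the set of bags containing v is connected in the bag tree. The decomposition is therefore valid. The largest bag has 3 vertices, so the width is 2.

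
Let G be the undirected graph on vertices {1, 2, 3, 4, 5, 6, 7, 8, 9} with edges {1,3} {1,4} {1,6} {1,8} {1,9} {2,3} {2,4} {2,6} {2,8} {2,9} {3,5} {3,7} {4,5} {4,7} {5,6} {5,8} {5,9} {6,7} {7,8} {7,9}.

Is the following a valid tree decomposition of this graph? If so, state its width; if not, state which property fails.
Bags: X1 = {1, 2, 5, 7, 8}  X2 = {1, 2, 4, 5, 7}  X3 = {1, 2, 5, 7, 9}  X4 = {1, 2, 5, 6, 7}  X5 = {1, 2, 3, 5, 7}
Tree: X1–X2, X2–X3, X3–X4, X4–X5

Yes; width 4.

Every vertex of G appears in some bag (union = {1, 2, 3, 4, 5, 6, 7, 8, 9}); every edge is covered by a bag; and for each vertex v the set of bags containing v is connected in the bag tree. The decomposition is therefore valid. The largest bag has 5 vertices, so the width is 4.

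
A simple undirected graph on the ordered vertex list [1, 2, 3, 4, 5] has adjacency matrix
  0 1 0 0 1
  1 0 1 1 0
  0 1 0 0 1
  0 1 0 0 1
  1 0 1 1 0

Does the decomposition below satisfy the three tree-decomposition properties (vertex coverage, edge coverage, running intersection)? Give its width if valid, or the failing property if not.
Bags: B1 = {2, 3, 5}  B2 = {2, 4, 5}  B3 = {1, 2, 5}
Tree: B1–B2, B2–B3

Every vertex of G appears in some bag (union = {1, 2, 3, 4, 5}); every edge is covered by a bag; and for each vertex v the set of bags containing v is connected in the bag tree. The decomposition is therefore valid. The largest bag has 3 vertices, so the width is 2.

Yes; width 2.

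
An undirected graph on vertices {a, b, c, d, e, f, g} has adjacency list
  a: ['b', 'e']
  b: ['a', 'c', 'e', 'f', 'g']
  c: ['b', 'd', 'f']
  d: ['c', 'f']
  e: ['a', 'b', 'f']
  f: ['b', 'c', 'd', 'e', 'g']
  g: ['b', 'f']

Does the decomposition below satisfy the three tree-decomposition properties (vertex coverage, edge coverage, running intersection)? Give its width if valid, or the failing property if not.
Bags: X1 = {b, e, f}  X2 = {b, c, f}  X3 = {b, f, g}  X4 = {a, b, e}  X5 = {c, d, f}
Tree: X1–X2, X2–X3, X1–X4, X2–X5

Checking the three conditions: (i) the bags cover all of {a, b, c, d, e, f, g}; (ii) for each edge, some bag contains both endpoints; (iii) the bags containing any fixed vertex form a subtree. All hold, so the decomposition is valid with width 3 − 1 = 2.

Yes; width 2.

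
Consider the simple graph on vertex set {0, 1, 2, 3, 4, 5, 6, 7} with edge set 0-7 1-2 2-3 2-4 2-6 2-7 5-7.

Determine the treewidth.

1

A width-1 tree decomposition is:
Bags: B1 = {2, 4}  B2 = {1, 2}  B3 = {2, 3}  B4 = {2, 7}  B5 = {0, 7}  B6 = {5, 7}  B7 = {2, 6}
Tree: B1–B2, B1–B3, B1–B4, B4–B5, B5–B6, B4–B7
The largest bag has 2 vertices, giving width 1; this decomposition certifies tw(G) ≤ 1. G has an edge, so its treewidth is at least 1. Combining the bounds, tw(G) = 1.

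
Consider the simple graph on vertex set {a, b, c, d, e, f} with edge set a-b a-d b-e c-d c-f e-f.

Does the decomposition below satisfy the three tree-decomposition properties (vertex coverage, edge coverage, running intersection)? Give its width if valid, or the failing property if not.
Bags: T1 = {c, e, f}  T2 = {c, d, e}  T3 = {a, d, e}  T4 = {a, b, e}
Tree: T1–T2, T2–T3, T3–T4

Yes; width 2.

Checking the three conditions: (i) the bags cover all of {a, b, c, d, e, f}; (ii) for each edge, some bag contains both endpoints; (iii) the bags containing any fixed vertex form a subtree. All hold, so the decomposition is valid with width 3 − 1 = 2.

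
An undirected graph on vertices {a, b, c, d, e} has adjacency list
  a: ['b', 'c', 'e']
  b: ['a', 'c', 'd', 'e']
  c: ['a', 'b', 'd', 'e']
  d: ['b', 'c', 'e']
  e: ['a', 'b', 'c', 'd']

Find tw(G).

3

A width-3 tree decomposition is:
Bags: B1 = {b, c, d, e}  B2 = {a, b, c, e}
Tree: B1–B2
Each bag holds 4 vertices, so the decomposition has width 3, which upper-bounds the treewidth. For the lower bound, the 4 vertices {b, c, d, e} are pairwise adjacent, and any tree decomposition puts a clique entirely inside one bag — forcing width ≥ 3. Therefore the treewidth is 3.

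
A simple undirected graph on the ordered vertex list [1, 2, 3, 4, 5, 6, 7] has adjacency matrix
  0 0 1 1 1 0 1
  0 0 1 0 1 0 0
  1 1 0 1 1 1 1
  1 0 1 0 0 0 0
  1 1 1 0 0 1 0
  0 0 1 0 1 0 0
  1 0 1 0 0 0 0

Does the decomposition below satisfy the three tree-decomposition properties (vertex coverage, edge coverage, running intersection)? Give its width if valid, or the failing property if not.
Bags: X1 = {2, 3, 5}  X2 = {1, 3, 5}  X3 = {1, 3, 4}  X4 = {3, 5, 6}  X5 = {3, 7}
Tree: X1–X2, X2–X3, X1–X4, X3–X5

A tree decomposition must satisfy three properties: every vertex lies in some bag; for every edge, both endpoints lie together in some bag; and for every vertex, the bags containing it form a connected subtree. Here edge (1,7) lies in no bag, so the decomposition is invalid.

No — edge (1,7) lies in no bag.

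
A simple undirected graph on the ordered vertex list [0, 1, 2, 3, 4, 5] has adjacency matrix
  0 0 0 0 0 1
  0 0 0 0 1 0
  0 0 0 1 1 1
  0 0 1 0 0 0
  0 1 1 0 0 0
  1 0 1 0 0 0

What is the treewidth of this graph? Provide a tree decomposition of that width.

Treewidth 1.
One optimal decomposition is:
Bags: B1 = {2, 3}  B2 = {2, 5}  B3 = {2, 4}  B4 = {1, 4}  B5 = {0, 5}
Tree: B1–B2, B2–B3, B3–B4, B2–B5

The largest bag has 2 vertices, giving width 1; this decomposition certifies tw(G) ≤ 1. G has an edge, so its treewidth is at least 1. Hence tw(G) = 1 exactly.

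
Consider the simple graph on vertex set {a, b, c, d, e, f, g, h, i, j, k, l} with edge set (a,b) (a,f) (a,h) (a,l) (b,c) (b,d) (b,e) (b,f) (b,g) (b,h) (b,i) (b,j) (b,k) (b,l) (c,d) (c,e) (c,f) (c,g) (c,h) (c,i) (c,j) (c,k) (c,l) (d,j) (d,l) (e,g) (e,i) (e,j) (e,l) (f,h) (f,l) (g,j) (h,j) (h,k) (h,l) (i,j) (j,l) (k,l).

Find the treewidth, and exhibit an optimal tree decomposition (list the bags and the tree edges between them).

Every bag has size at most 5, so the width is 5 − 1 = 4 and tw(G) ≤ 4. Conversely, {b, c, d, j, l} is a clique of size 5, and the vertices of any clique must share a bag in every tree decomposition; so some bag has ≥ 5 vertices and tw(G) ≥ 4. Hence tw(G) = 4 exactly.

Treewidth 4.
One optimal decomposition is:
Bags: B1 = {b, c, h, j, l}  B2 = {b, c, f, h, l}  B3 = {b, c, e, j, l}  B4 = {b, c, e, g, j}  B5 = {b, c, d, j, l}  B6 = {b, c, h, k, l}  B7 = {b, c, e, i, j}  B8 = {a, b, f, h, l}
Tree: B1–B2, B1–B3, B3–B4, B3–B5, B2–B6, B3–B7, B2–B8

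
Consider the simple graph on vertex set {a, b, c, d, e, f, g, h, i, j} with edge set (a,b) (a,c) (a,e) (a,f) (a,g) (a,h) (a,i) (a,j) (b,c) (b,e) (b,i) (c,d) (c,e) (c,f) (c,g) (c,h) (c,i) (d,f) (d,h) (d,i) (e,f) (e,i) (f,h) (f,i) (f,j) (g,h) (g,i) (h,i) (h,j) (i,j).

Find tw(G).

A width-4 tree decomposition is:
Bags: B1 = {a, c, e, f, i}  B2 = {a, c, f, h, i}  B3 = {c, d, f, h, i}  B4 = {a, f, h, i, j}  B5 = {a, c, g, h, i}  B6 = {a, b, c, e, i}
Tree: B1–B2, B2–B3, B2–B4, B2–B5, B1–B6
The largest bag has 5 vertices, giving width 4; this decomposition certifies tw(G) ≤ 4. For the lower bound, the 5 vertices {a, f, h, i, j} are pairwise adjacent, and any tree decomposition puts a clique entirely inside one bag — forcing width ≥ 4. Combining the bounds, tw(G) = 4.

4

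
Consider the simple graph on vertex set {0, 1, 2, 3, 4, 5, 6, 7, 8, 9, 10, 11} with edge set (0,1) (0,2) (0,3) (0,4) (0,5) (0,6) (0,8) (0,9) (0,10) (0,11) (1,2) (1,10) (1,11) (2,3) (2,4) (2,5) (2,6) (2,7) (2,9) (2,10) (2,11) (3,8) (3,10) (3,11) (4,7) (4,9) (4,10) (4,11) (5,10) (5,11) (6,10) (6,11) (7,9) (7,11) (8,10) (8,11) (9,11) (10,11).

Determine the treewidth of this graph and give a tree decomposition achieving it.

Each bag holds 5 vertices, so the decomposition has width 4, which upper-bounds the treewidth. On the other hand G contains the 5-clique {0, 3, 8, 10, 11}. A clique must lie in a single bag of any decomposition, so no decomposition can have width below 4. Combining the bounds, tw(G) = 4.

Treewidth 4.
One such decomposition:
Bags: B1 = {0, 1, 2, 10, 11}  B2 = {0, 2, 4, 10, 11}  B3 = {0, 2, 4, 9, 11}  B4 = {0, 2, 6, 10, 11}  B5 = {2, 4, 7, 9, 11}  B6 = {0, 2, 3, 10, 11}  B7 = {0, 2, 5, 10, 11}  B8 = {0, 3, 8, 10, 11}
Tree: B1–B2, B2–B3, B2–B4, B3–B5, B4–B6, B1–B7, B6–B8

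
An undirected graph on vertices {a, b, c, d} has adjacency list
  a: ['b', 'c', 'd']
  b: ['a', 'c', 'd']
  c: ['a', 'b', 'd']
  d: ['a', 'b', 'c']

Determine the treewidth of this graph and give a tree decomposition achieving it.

Treewidth 3.
One such decomposition:
Bags: B1 = {a, b, c, d}
Tree: (single bag)

A single bag containing all 4 vertices is trivially a valid decomposition of width 3. On the other hand G contains the 4-clique {a, b, c, d}. A clique must lie in a single bag of any decomposition, so no decomposition can have width below 3. Therefore the treewidth is 3.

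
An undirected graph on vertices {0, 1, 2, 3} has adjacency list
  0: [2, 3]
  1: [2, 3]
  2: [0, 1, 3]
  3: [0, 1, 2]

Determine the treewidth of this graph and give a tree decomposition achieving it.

Treewidth 2.
One such decomposition:
Bags: B1 = {1, 2, 3}  B2 = {0, 2, 3}
Tree: B1–B2

Every bag has size at most 3, so the width is 3 − 1 = 2 and tw(G) ≤ 2. On the other hand G contains the 3-clique {0, 2, 3}. A clique must lie in a single bag of any decomposition, so no decomposition can have width below 2. Therefore the treewidth is 2.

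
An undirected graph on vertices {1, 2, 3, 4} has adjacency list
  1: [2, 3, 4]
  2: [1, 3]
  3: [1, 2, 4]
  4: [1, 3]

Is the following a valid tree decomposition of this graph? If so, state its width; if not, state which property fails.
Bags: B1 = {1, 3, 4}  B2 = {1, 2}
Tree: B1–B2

A tree decomposition must satisfy three properties: every vertex lies in some bag; for every edge, both endpoints lie together in some bag; and for every vertex, the bags containing it form a connected subtree. Here edge (3,2) lies in no bag, so the decomposition is invalid.

No — edge (3,2) lies in no bag.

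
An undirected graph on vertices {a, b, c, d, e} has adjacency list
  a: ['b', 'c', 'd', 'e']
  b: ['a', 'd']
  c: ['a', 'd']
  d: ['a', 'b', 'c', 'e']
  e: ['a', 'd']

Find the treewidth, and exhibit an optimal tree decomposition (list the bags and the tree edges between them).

Treewidth 2.
Bags: B1 = {a, b, d}  B2 = {a, c, d}  B3 = {a, d, e}
Tree: B1–B2, B1–B3

Each bag holds 3 vertices, so the decomposition has width 2, which upper-bounds the treewidth. Conversely, {a, d, e} is a clique of size 3, and the vertices of any clique must share a bag in every tree decomposition; so some bag has ≥ 3 vertices and tw(G) ≥ 2. Combining the bounds, tw(G) = 2.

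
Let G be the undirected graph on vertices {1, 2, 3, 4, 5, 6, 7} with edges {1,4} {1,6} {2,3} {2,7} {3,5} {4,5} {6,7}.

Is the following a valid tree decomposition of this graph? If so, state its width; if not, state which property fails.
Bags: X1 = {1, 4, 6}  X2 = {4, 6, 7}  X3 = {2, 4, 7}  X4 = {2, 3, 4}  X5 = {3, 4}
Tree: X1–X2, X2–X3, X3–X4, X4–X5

A tree decomposition must satisfy three properties: every vertex lies in some bag; for every edge, both endpoints lie together in some bag; and for every vertex, the bags containing it form a connected subtree. Here vertex 5 appears in no bag, so the decomposition is invalid.

No — vertex 5 appears in no bag.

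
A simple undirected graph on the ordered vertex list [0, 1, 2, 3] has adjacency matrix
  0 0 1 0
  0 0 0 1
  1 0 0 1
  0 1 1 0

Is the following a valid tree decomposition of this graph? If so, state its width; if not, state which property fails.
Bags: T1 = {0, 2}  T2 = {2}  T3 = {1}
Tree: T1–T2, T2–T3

A tree decomposition must satisfy three properties: every vertex lies in some bag; for every edge, both endpoints lie together in some bag; and for every vertex, the bags containing it form a connected subtree. Here vertex 3 appears in no bag, so the decomposition is invalid.

No — vertex 3 appears in no bag.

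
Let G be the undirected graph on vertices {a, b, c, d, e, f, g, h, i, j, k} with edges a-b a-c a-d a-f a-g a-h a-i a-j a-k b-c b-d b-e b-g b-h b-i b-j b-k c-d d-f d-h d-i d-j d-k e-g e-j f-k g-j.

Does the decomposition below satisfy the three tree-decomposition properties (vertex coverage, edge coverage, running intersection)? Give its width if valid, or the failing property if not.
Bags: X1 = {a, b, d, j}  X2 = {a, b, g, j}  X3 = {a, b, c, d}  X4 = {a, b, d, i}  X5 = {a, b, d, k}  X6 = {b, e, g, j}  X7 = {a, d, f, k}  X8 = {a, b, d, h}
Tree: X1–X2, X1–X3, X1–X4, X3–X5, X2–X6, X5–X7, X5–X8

Checking the three conditions: (i) the bags cover all of {a, b, c, d, e, f, g, h, i, j, k}; (ii) for each edge, some bag contains both endpoints; (iii) the bags containing any fixed vertex form a subtree. All hold, so the decomposition is valid with width 4 − 1 = 3.

Yes; width 3.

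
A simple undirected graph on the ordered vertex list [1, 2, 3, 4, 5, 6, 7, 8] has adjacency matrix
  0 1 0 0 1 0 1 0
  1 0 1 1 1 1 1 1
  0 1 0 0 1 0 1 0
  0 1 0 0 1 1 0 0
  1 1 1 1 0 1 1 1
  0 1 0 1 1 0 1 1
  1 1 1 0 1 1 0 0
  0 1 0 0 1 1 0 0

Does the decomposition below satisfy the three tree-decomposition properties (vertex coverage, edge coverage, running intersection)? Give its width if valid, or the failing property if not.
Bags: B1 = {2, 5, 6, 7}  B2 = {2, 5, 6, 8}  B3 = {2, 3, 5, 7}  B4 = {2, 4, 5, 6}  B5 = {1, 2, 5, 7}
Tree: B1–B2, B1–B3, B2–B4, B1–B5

Yes; width 3.

Checking the three conditions: (i) the bags cover all of {1, 2, 3, 4, 5, 6, 7, 8}; (ii) for each edge, some bag contains both endpoints; (iii) the bags containing any fixed vertex form a subtree. All hold, so the decomposition is valid with width 4 − 1 = 3.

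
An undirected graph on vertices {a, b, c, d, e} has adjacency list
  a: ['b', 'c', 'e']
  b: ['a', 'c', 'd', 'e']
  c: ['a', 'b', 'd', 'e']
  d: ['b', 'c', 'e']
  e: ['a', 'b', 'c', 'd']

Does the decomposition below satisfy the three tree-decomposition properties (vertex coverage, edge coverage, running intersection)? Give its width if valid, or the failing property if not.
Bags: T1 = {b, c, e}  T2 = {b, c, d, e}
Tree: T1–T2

A tree decomposition must satisfy three properties: every vertex lies in some bag; for every edge, both endpoints lie together in some bag; and for every vertex, the bags containing it form a connected subtree. Here vertex a appears in no bag, so the decomposition is invalid.

No — vertex a appears in no bag.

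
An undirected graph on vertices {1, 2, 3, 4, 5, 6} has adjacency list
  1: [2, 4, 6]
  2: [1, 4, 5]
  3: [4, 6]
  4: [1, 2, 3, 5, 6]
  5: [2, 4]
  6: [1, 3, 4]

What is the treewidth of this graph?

2

A width-2 tree decomposition is:
Bags: B1 = {1, 2, 4}  B2 = {1, 4, 6}  B3 = {2, 4, 5}  B4 = {3, 4, 6}
Tree: B1–B2, B1–B3, B2–B4
Each bag holds 3 vertices, so the decomposition has width 2, which upper-bounds the treewidth. For the lower bound, the 3 vertices {1, 2, 4} are pairwise adjacent, and any tree decomposition puts a clique entirely inside one bag — forcing width ≥ 2. Combining the bounds, tw(G) = 2.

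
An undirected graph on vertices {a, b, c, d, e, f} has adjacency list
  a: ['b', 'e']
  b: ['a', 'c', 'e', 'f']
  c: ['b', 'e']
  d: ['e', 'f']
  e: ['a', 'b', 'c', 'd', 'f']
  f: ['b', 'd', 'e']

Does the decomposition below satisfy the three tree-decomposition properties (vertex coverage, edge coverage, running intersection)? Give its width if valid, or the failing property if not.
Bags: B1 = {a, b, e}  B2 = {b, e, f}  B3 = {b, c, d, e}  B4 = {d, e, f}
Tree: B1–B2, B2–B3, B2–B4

No — bags containing vertex d are not connected in the tree.

A tree decomposition must satisfy three properties: every vertex lies in some bag; for every edge, both endpoints lie together in some bag; and for every vertex, the bags containing it form a connected subtree. Here bags containing vertex d are not connected in the tree, so the decomposition is invalid.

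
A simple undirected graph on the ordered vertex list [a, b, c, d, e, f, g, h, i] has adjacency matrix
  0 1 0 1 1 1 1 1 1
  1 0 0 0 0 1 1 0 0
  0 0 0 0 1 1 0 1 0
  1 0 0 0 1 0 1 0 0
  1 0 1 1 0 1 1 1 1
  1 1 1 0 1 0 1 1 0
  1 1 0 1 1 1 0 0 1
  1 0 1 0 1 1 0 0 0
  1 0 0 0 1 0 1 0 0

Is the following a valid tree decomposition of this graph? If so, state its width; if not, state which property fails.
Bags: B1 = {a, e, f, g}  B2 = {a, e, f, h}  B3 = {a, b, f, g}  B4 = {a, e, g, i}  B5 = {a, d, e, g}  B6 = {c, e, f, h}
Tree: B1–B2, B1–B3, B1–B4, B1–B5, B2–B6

Vertex coverage: the bags together contain {a, b, c, d, e, f, g, h, i}, the full vertex set. Edge coverage: each edge of G has both endpoints in at least one bag. Running intersection: for every vertex, the bags containing it form a connected subtree. All three properties hold, so this is a valid tree decomposition of width max|bag| − 1 = 3, and hence tw(G) ≤ 3.

Yes; width 3.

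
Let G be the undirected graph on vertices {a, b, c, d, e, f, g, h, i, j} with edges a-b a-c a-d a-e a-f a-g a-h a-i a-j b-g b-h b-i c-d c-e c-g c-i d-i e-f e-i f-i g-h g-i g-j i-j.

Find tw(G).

A width-3 tree decomposition is:
Bags: B1 = {a, c, e, i}  B2 = {a, c, g, i}  B3 = {a, b, g, i}  B4 = {a, b, g, h}  B5 = {a, c, d, i}  B6 = {a, e, f, i}  B7 = {a, g, i, j}
Tree: B1–B2, B2–B3, B3–B4, B1–B5, B1–B6, B2–B7
Every bag has size at most 4, so the width is 4 − 1 = 3 and tw(G) ≤ 3. On the other hand G contains the 4-clique {a, b, g, h}. A clique must lie in a single bag of any decomposition, so no decomposition can have width below 3. Combining the bounds, tw(G) = 3.

3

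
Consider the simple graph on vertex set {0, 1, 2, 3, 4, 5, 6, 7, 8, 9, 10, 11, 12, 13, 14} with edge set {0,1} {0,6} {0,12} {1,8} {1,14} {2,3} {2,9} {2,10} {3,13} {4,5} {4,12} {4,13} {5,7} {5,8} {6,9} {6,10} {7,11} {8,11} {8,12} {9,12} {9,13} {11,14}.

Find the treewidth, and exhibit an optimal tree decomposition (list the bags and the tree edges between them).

Treewidth 3.
Bags: B1 = {2, 3, 10, 13}  B2 = {2, 9, 10, 13}  B3 = {6, 9, 10, 13}  B4 = {4, 6, 9, 13}  B5 = {4, 6, 9, 12}  B6 = {0, 4, 6, 12}  B7 = {0, 4, 5, 12}  B8 = {0, 5, 8, 12}  B9 = {0, 1, 5, 8}  B10 = {1, 5, 7, 8}  B11 = {1, 7, 8, 11}  B12 = {1, 7, 11, 14}
Tree: B1–B2, B2–B3, B3–B4, B4–B5, B5–B6, B6–B7, B7–B8, B8–B9, B9–B10, B10–B11, B11–B12

The largest bag has 4 vertices, giving width 3; this decomposition certifies tw(G) ≤ 3. For the lower bound: the 4 vertex sets {2,3,10}, {13}, {9}, {0,4,6,12} are disjoint, each induces a connected subgraph, and every pair is joined by at least one edge of G. Contracting each set to a single vertex therefore yields K_{4} as a minor, and since treewidth is minor-monotone, tw(G) ≥ tw(K_{4}) = 3. Therefore the treewidth is 3.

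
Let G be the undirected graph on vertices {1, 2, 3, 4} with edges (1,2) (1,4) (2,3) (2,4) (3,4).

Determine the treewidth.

2

A width-2 tree decomposition is:
Bags: B1 = {1, 2, 4}  B2 = {2, 3, 4}
Tree: B1–B2
Each bag holds 3 vertices, so the decomposition has width 2, which upper-bounds the treewidth. On the other hand G contains the 3-clique {1, 2, 4}. A clique must lie in a single bag of any decomposition, so no decomposition can have width below 2. The upper and lower bounds meet at 2, so that is the treewidth.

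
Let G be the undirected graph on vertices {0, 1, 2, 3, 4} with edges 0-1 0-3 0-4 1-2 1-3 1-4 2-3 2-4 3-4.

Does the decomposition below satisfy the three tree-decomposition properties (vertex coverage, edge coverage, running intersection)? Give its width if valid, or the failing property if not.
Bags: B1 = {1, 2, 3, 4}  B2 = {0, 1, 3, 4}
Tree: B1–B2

Every vertex of G appears in some bag (union = {0, 1, 2, 3, 4}); every edge is covered by a bag; and for each vertex v the set of bags containing v is connected in the bag tree. The decomposition is therefore valid. The largest bag has 4 vertices, so the width is 3.

Yes; width 3.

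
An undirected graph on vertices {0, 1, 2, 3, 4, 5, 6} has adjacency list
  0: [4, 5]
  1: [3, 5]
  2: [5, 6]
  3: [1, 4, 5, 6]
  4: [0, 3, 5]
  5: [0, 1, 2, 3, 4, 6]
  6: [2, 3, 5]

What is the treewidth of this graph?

2

A width-2 tree decomposition is:
Bags: B1 = {0, 4, 5}  B2 = {3, 4, 5}  B3 = {3, 5, 6}  B4 = {1, 3, 5}  B5 = {2, 5, 6}
Tree: B1–B2, B2–B3, B3–B4, B3–B5
Each bag holds 3 vertices, so the decomposition has width 2, which upper-bounds the treewidth. Conversely, {0, 4, 5} is a clique of size 3, and the vertices of any clique must share a bag in every tree decomposition; so some bag has ≥ 3 vertices and tw(G) ≥ 2. Hence tw(G) = 2 exactly.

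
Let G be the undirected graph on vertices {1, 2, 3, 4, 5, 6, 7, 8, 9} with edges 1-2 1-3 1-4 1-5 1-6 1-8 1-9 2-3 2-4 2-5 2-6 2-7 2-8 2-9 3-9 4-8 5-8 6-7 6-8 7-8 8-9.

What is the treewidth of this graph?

3

A width-3 tree decomposition is:
Bags: B1 = {2, 6, 7, 8}  B2 = {1, 2, 6, 8}  B3 = {1, 2, 8, 9}  B4 = {1, 2, 5, 8}  B5 = {1, 2, 4, 8}  B6 = {1, 2, 3, 9}
Tree: B1–B2, B2–B3, B3–B4, B3–B5, B3–B6
Every bag has size at most 4, so the width is 4 − 1 = 3 and tw(G) ≤ 3. Conversely, {1, 2, 8, 9} is a clique of size 4, and the vertices of any clique must share a bag in every tree decomposition; so some bag has ≥ 4 vertices and tw(G) ≥ 3. Hence tw(G) = 3 exactly.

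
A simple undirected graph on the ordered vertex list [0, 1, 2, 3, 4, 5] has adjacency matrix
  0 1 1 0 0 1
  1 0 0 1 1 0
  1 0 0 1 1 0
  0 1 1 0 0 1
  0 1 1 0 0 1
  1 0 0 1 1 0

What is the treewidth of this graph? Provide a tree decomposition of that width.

Every bag has size at most 4, so the width is 4 − 1 = 3 and tw(G) ≤ 3. For the lower bound: the 4 vertex sets {1,3}, {0,2}, {4}, {5} are disjoint, each induces a connected subgraph, and every pair is joined by at least one edge of G. Contracting each set to a single vertex therefore yields K_{4} as a minor, and since treewidth is minor-monotone, tw(G) ≥ tw(K_{4}) = 3. Therefore the treewidth is 3.

Treewidth 3.
Bags: B1 = {0, 1, 3, 4}  B2 = {0, 2, 3, 4}  B3 = {0, 3, 4, 5}
Tree: B1–B2, B2–B3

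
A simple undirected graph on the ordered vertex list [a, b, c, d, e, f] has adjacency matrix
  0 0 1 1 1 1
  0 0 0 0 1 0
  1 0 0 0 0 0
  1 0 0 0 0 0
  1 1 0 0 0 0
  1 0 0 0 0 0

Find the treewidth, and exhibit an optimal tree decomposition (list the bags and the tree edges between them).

Every bag has size at most 2, so the width is 2 − 1 = 1 and tw(G) ≤ 1. G has an edge, so its treewidth is at least 1. The upper and lower bounds meet at 1, so that is the treewidth.

Treewidth 1.
Bags: B1 = {a, d}  B2 = {a, f}  B3 = {a, c}  B4 = {a, e}  B5 = {b, e}
Tree: B1–B2, B1–B3, B2–B4, B4–B5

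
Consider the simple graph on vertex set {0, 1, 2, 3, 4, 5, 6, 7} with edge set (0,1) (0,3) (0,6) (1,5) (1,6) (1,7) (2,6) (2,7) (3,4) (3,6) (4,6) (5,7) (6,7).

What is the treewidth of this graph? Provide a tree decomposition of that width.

Treewidth 2.
Bags: B1 = {0, 1, 6}  B2 = {1, 6, 7}  B3 = {2, 6, 7}  B4 = {0, 3, 6}  B5 = {3, 4, 6}  B6 = {1, 5, 7}
Tree: B1–B2, B2–B3, B1–B4, B4–B5, B2–B6

The largest bag has 3 vertices, giving width 2; this decomposition certifies tw(G) ≤ 2. For the lower bound, the 3 vertices {1, 5, 7} are pairwise adjacent, and any tree decomposition puts a clique entirely inside one bag — forcing width ≥ 2. Therefore the treewidth is 2.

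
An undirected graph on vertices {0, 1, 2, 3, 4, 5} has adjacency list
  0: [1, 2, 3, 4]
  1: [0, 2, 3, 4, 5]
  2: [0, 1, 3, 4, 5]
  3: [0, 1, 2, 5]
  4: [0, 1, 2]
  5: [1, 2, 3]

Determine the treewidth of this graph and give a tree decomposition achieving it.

Treewidth 3.
One optimal decomposition is:
Bags: B1 = {0, 1, 2, 3}  B2 = {0, 1, 2, 4}  B3 = {1, 2, 3, 5}
Tree: B1–B2, B1–B3

Each bag holds 4 vertices, so the decomposition has width 3, which upper-bounds the treewidth. Conversely, {0, 1, 2, 3} is a clique of size 4, and the vertices of any clique must share a bag in every tree decomposition; so some bag has ≥ 4 vertices and tw(G) ≥ 3. The upper and lower bounds meet at 3, so that is the treewidth.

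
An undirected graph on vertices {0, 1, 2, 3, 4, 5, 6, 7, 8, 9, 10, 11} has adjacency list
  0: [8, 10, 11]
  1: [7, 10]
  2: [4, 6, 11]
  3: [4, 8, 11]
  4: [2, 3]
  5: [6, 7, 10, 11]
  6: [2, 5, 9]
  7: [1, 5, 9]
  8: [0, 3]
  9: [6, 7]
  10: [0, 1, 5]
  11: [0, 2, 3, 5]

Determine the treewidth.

3

A width-3 tree decomposition is:
Bags: B1 = {2, 3, 4, 8}  B2 = {2, 3, 8, 11}  B3 = {0, 2, 8, 11}  B4 = {0, 2, 6, 11}  B5 = {0, 5, 6, 11}  B6 = {0, 5, 6, 10}  B7 = {5, 6, 9, 10}  B8 = {5, 7, 9, 10}  B9 = {1, 7, 9, 10}
Tree: B1–B2, B2–B3, B3–B4, B4–B5, B5–B6, B6–B7, B7–B8, B8–B9
Each bag holds 4 vertices, so the decomposition has width 3, which upper-bounds the treewidth. For the lower bound: the 4 vertex sets {3,4,8}, {2}, {11}, {0,5,6,10} are disjoint, each induces a connected subgraph, and every pair is joined by at least one edge of G. Contracting each set to a single vertex therefore yields K_{4} as a minor, and since treewidth is minor-monotone, tw(G) ≥ tw(K_{4}) = 3. The upper and lower bounds meet at 3, so that is the treewidth.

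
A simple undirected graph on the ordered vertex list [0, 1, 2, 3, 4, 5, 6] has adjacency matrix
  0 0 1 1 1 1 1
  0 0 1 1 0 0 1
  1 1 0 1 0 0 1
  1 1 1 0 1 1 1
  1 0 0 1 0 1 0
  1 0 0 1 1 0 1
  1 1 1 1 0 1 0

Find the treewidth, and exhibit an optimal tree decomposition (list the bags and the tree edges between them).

The largest bag has 4 vertices, giving width 3; this decomposition certifies tw(G) ≤ 3. On the other hand G contains the 4-clique {0, 2, 3, 6}. A clique must lie in a single bag of any decomposition, so no decomposition can have width below 3. Hence tw(G) = 3 exactly.

Treewidth 3.
One such decomposition:
Bags: B1 = {0, 2, 3, 6}  B2 = {1, 2, 3, 6}  B3 = {0, 3, 5, 6}  B4 = {0, 3, 4, 5}
Tree: B1–B2, B1–B3, B3–B4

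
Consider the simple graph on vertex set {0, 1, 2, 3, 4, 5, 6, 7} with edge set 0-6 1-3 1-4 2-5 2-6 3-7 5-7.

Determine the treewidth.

A width-1 tree decomposition is:
Bags: B1 = {1, 4}  B2 = {1, 3}  B3 = {3, 7}  B4 = {5, 7}  B5 = {2, 5}  B6 = {2, 6}  B7 = {0, 6}
Tree: B1–B2, B2–B3, B3–B4, B4–B5, B5–B6, B6–B7
The largest bag has 2 vertices, giving width 1; this decomposition certifies tw(G) ≤ 1. G has an edge, so its treewidth is at least 1. The upper and lower bounds meet at 1, so that is the treewidth.

1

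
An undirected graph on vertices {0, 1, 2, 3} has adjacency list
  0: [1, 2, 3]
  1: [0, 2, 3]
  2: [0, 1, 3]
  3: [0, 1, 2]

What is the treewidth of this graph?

A width-3 tree decomposition is:
Bags: B1 = {0, 1, 2, 3}
Tree: (single bag)
With just one bag of size 4, the width is 4 − 1 = 3, so tw(G) ≤ 3. On the other hand G contains the 4-clique {0, 1, 2, 3}. A clique must lie in a single bag of any decomposition, so no decomposition can have width below 3. Hence tw(G) = 3 exactly.

3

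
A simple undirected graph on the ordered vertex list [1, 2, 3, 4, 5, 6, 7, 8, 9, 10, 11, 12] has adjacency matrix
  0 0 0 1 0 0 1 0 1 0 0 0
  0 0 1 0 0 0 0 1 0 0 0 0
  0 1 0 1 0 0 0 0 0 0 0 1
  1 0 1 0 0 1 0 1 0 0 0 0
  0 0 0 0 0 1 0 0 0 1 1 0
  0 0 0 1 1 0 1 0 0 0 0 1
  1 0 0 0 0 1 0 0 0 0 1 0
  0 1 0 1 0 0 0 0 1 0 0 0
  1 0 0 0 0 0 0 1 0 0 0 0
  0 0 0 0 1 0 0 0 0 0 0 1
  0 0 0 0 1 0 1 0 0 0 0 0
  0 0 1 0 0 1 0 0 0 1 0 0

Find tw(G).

A width-3 tree decomposition is:
Bags: B1 = {1, 2, 8, 9}  B2 = {1, 2, 4, 8}  B3 = {1, 2, 3, 4}  B4 = {1, 3, 4, 7}  B5 = {3, 4, 6, 7}  B6 = {3, 6, 7, 12}  B7 = {6, 7, 11, 12}  B8 = {5, 6, 11, 12}  B9 = {5, 10, 11, 12}
Tree: B1–B2, B2–B3, B3–B4, B4–B5, B5–B6, B6–B7, B7–B8, B8–B9
The largest bag has 4 vertices, giving width 3; this decomposition certifies tw(G) ≤ 3. For the lower bound: the 4 vertex sets {2,8,9}, {1}, {4}, {3,6,7,12} are disjoint, each induces a connected subgraph, and every pair is joined by at least one edge of G. Contracting each set to a single vertex therefore yields K_{4} as a minor, and since treewidth is minor-monotone, tw(G) ≥ tw(K_{4}) = 3. Combining the bounds, tw(G) = 3.

3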